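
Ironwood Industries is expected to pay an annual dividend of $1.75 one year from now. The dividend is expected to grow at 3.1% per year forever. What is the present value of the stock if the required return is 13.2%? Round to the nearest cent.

Growing perpetuity: P = D₁ / (r − g) = $1.7500 / (0.132 − 0.031) = $17.33

$17.33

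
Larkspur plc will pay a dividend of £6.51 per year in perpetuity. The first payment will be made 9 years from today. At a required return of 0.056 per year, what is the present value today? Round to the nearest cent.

Value at end of year 8: C / r = £6.51 / 0.056 = £116.2500
Discount to today: PV = £116.2500 / (1 + 0.056)^8 = £116.2500 / 1.546363 = £75.18

£75.18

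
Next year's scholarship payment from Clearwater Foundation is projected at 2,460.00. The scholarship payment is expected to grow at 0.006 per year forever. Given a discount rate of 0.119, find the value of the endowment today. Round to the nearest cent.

21769.91

Growing perpetuity: P = D₁ / (r − g) = 2,460.0000 / (0.119 − 0.006) = 21,769.91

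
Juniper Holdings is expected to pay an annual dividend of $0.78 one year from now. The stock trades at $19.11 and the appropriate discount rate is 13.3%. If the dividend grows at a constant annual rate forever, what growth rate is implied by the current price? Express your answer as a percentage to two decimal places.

9.22%

P = D₁/(r−g) ⇒ g = r − D₁/P = 0.133 − $0.78/$19.11 = 0.092184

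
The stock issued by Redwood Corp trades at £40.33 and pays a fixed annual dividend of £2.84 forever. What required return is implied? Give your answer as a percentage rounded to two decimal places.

7.04%

P = C/r ⇒ r = C/P = £2.84/£40.33 = 0.070419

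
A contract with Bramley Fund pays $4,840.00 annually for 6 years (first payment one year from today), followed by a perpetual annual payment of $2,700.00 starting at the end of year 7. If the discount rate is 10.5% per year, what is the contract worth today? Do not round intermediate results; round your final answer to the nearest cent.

$34899.55

PV of 6-year annuity: $4,840.00 × [1 − (1+0.105)^−6] / 0.105 = 20774.14824
Perpetuity value at year 6: $2,700.00 / 0.105 = 25714.28571
PV of perpetuity: 25714.28571 / (1+0.105)^6 = 14125.40137
Total PV = 20774.14824 + 14125.40137 = 34899.54960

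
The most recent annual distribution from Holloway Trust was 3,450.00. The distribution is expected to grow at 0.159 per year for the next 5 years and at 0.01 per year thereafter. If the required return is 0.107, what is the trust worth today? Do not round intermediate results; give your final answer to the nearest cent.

65029.18

D_1 = 3998.55000
D_2 = 4634.31945
D_3 = 5371.17624
D_4 = 6225.19327
D_5 = 7214.99899
Terminal value at year 5: TV = D_5×(1+g_2)/(r−g_2) = 7287.14898/0.097 = 75125.24726
P_0 = D_1/(1+r)^1 + D_2/(1+r)^2 + D_3/(1+r)^3 + D_4/(1+r)^4 + D_5/(1+r)^5 + TV/(1+r)^5
    = 3612.05962 + 3781.73180 + 3959.37412 + 4145.36098 + 4340.08435 + 45190.56904 = 65029.17992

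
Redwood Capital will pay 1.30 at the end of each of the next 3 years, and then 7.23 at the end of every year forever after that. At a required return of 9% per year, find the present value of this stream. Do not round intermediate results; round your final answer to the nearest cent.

PV of 3-year annuity: 1.30 × [1 − (1+0.09)^−3] / 0.09 = 3.29068
Perpetuity value at year 3: 7.23 / 0.09 = 80.33333
PV of perpetuity: 80.33333 / (1+0.09)^3 = 62.03207
Total PV = 3.29068 + 62.03207 = 65.32276

65.32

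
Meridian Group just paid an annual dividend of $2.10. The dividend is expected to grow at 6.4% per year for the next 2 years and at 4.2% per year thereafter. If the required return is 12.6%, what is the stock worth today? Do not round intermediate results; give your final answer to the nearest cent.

D_1 = 2.23440
D_2 = 2.37740
Terminal value at year 2: TV = D_2×(1+g_2)/(r−g_2) = 2.47725/0.084 = 29.49110
P_0 = D_1/(1+r)^1 + D_2/(1+r)^2 + TV/(1+r)^2
    = 1.98437 + 1.87511 + 23.26024 = 27.11972

$27.12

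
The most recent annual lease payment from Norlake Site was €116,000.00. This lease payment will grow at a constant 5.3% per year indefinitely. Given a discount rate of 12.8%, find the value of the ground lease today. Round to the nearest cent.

€1628640.00

D₁ = D₀ × (1 + g) = €116,000.00 × 1.053 = €122,148.0000
Growing perpetuity: P = D₁ / (r − g) = €122,148.0000 / (0.128 − 0.053) = €1,628,640.00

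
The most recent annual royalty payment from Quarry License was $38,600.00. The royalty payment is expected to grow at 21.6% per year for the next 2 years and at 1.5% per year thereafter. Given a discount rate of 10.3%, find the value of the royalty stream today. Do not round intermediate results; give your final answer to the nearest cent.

D_1 = 46937.60000
D_2 = 57076.12160
Terminal value at year 2: TV = D_2×(1+g_2)/(r−g_2) = 57932.26342/0.088 = 658321.17527
P_0 = D_1/(1+r)^1 + D_2/(1+r)^2 + TV/(1+r)^2
    = 42554.48776 + 46914.10437 + 541111.54469 = 630580.13682

$630580.14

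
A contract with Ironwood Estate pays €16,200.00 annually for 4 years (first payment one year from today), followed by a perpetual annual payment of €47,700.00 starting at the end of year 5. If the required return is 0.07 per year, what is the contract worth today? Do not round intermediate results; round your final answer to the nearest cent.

PV of 4-year annuity: €16,200.00 × [1 − (1+0.07)^−4] / 0.07 = 54872.82235
Perpetuity value at year 4: €47,700.00 / 0.07 = 681428.57143
PV of perpetuity: 681428.57143 / (1+0.07)^4 = 519858.59450
Total PV = 54872.82235 + 519858.59450 = 574731.41685

€574731.42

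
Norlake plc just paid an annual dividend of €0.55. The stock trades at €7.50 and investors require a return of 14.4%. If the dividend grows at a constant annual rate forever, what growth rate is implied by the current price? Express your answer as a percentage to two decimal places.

P = D₀(1+g)/(r−g) ⇒ P(r−g) = D₀(1+g) ⇒ g(P+D₀) = P·r − D₀
g = (P·r − D₀)/(P + D₀) = (€7.50×0.144 − €0.55) / (€7.50 + €0.55) = 0.065839

6.58%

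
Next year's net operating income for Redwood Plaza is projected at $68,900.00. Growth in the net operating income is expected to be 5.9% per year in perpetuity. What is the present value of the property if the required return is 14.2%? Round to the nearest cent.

$830120.48

Growing perpetuity: P = D₁ / (r − g) = $68,900.0000 / (0.142 − 0.059) = $830,120.48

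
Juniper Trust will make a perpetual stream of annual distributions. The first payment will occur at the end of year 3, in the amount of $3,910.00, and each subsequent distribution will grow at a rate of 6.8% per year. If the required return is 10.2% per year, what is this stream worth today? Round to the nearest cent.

Value at end of year 2: C₁ / (r − g) = $3,910.00 / (0.102 − 0.068) = $115,000.0000
Discount to today: PV = $115,000.0000 / (1 + 0.102)^2 = $115,000.0000 / 1.214404 = $94,696.66

$94696.66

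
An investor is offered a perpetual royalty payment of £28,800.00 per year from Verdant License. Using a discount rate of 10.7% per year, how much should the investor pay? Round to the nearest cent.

£269158.88

Level perpetuity: PV = C / r = £28,800.00 / 0.107 = £269,158.88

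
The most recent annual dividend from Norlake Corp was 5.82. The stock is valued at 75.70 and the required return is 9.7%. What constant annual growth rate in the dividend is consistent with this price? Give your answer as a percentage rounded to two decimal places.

1.87%

P = D₀(1+g)/(r−g) ⇒ P(r−g) = D₀(1+g) ⇒ g(P+D₀) = P·r − D₀
g = (P·r − D₀)/(P + D₀) = (75.70×0.097 − 5.82) / (75.70 + 5.82) = 0.018681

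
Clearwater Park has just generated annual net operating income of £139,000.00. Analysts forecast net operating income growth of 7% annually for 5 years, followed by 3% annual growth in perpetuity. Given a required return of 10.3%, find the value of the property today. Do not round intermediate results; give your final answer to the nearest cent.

£2319939.24

D_1 = 148730.00000
D_2 = 159141.10000
D_3 = 170280.97700
D_4 = 182200.64539
D_5 = 194954.69057
Terminal value at year 5: TV = D_5×(1+g_2)/(r−g_2) = 200803.33128/0.073 = 2750730.56554
P_0 = D_1/(1+r)^1 + D_2/(1+r)^2 + D_3/(1+r)^3 + D_4/(1+r)^4 + D_5/(1+r)^5 + TV/(1+r)^5
    = 134841.34180 + 130807.10401 + 126893.56418 + 123097.11122 + 119414.24207 + 1684885.88123 = 2319939.24449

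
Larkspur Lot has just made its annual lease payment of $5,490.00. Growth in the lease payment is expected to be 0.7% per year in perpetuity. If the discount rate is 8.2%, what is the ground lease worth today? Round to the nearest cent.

$73712.40

D₁ = D₀ × (1 + g) = $5,490.00 × 1.007 = $5,528.4300
Growing perpetuity: P = D₁ / (r − g) = $5,528.4300 / (0.082 − 0.007) = $73,712.40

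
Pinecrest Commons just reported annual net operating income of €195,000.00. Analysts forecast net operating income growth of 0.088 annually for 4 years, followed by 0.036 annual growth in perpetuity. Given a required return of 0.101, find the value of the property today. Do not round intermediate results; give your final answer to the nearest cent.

D_1 = 212160.00000
D_2 = 230830.08000
D_3 = 251143.12704
D_4 = 273243.72222
Terminal value at year 4: TV = D_4×(1+g_2)/(r−g_2) = 283080.49622/0.065 = 4355084.55722
P_0 = D_1/(1+r)^1 + D_2/(1+r)^2 + D_3/(1+r)^3 + D_4/(1+r)^4 + TV/(1+r)^4
    = 192697.54768 + 190422.28145 + 188173.88031 + 185952.02705 + 2963789.23106 = 3721034.96756

€3721034.97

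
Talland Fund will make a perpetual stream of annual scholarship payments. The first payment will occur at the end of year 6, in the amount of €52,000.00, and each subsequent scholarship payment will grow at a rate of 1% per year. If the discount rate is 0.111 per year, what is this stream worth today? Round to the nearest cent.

Value at end of year 5: C₁ / (r − g) = €52,000.00 / (0.111 − 0.01) = €514,851.4851
Discount to today: PV = €514,851.4851 / (1 + 0.111)^5 = €514,851.4851 / 1.692662 = €304,166.71

€304166.71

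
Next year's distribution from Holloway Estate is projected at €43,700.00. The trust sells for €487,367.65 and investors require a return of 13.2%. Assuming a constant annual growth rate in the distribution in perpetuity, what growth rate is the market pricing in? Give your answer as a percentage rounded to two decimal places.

4.23%

P = D₁/(r−g) ⇒ g = r − D₁/P = 0.132 − €43,700.00/€487,367.65 = 0.042335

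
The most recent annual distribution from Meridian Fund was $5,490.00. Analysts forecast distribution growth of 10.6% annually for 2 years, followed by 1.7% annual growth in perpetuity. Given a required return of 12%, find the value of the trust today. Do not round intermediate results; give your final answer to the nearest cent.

$63635.36

D_1 = 6071.94000
D_2 = 6715.56564
Terminal value at year 2: TV = D_2×(1+g_2)/(r−g_2) = 6829.73026/0.103 = 66308.06074
P_0 = D_1/(1+r)^1 + D_2/(1+r)^2 + TV/(1+r)^2
    = 5421.37500 + 5353.60781 + 52860.38005 = 63635.36286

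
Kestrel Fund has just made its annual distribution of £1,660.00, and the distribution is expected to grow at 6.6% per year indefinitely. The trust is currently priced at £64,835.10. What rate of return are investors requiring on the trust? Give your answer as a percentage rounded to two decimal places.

9.33%

D₁ = £1,660.00 × 1.066 = £1,769.5600
P = D₁/(r − g) ⇒ r = D₁/P + g = £1,769.5600/£64,835.10 + 0.066 = 0.027293 + 0.066 = 0.093293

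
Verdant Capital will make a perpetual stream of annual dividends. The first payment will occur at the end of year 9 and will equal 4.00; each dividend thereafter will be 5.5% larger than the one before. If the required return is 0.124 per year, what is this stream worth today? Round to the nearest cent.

Value at end of year 8: C₁ / (r − g) = 4.00 / (0.124 − 0.055) = 57.9710
Discount to today: PV = 57.9710 / (1 + 0.124)^8 = 57.9710 / 2.547596 = 22.76

22.76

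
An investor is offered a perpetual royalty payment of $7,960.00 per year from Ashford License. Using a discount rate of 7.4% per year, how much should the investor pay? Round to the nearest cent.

Level perpetuity: PV = C / r = $7,960.00 / 0.074 = $107,567.57

$107567.57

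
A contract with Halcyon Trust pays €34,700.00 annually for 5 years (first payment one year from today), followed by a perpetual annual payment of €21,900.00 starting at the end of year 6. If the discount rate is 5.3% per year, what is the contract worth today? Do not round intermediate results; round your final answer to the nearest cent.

PV of 5-year annuity: €34,700.00 × [1 − (1+0.053)^−5] / 0.053 = 148995.09470
Perpetuity value at year 5: €21,900.00 / 0.053 = 413207.54717
PV of perpetuity: 413207.54717 / (1+0.053)^5 = 319173.17904
Total PV = 148995.09470 + 319173.17904 = 468168.27375

€468168.27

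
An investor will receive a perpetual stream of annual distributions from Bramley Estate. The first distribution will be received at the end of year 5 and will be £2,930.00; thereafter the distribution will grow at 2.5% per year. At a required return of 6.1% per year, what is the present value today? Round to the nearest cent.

£64224.92

Value at end of year 4: C₁ / (r − g) = £2,930.00 / (0.061 − 0.025) = £81,388.8889
Discount to today: PV = £81,388.8889 / (1 + 0.061)^4 = £81,388.8889 / 1.267248 = £64,224.92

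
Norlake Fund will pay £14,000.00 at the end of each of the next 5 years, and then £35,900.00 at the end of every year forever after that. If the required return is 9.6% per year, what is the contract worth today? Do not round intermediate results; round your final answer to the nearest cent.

£290084.76

PV of 5-year annuity: £14,000.00 × [1 − (1+0.096)^−5] / 0.096 = 53617.81072
Perpetuity value at year 5: £35,900.00 / 0.096 = 373958.33333
PV of perpetuity: 373958.33333 / (1+0.096)^5 = 236466.94728
Total PV = 53617.81072 + 236466.94728 = 290084.75800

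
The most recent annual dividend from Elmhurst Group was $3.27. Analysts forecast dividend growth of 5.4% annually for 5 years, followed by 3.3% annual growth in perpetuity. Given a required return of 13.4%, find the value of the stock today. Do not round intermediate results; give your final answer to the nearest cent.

D_1 = 3.44658
D_2 = 3.63270
D_3 = 3.82886
D_4 = 4.03562
D_5 = 4.25354
Terminal value at year 5: TV = D_5×(1+g_2)/(r−g_2) = 4.39391/0.101 = 43.50406
P_0 = D_1/(1+r)^1 + D_2/(1+r)^2 + D_3/(1+r)^3 + D_4/(1+r)^4 + D_5/(1+r)^5 + TV/(1+r)^5
    = 3.03931 + 2.82490 + 2.62561 + 2.44038 + 2.26822 + 23.19874 = 36.39717

$36.40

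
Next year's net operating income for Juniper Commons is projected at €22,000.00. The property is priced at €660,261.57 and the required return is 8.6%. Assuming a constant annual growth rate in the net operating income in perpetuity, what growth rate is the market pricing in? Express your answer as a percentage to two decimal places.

5.27%

P = D₁/(r−g) ⇒ g = r − D₁/P = 0.086 − €22,000.00/€660,261.57 = 0.052680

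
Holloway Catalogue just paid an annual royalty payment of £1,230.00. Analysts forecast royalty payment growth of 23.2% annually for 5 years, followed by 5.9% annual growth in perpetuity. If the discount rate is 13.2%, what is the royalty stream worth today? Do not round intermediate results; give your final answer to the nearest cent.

D_1 = 1515.36000
D_2 = 1866.92352
D_3 = 2300.04978
D_4 = 2833.66132
D_5 = 3491.07075
Terminal value at year 5: TV = D_5×(1+g_2)/(r−g_2) = 3697.04393/0.073 = 50644.43735
P_0 = D_1/(1+r)^1 + D_2/(1+r)^2 + D_3/(1+r)^3 + D_4/(1+r)^4 + D_5/(1+r)^5 + TV/(1+r)^5
    = 1338.65724 + 1456.91318 + 1585.61576 + 1725.68783 + 1878.13375 + 27245.80326 = 35230.81102

£35230.81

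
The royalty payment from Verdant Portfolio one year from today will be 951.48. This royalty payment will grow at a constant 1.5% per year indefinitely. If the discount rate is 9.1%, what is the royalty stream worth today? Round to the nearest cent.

Growing perpetuity: P = D₁ / (r − g) = 951.4800 / (0.091 − 0.015) = 12,519.47

12519.47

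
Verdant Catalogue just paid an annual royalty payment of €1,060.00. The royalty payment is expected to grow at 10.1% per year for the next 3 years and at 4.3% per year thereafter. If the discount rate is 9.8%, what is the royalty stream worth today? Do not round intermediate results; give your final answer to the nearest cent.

D_1 = 1167.06000
D_2 = 1284.93306
D_3 = 1414.71130
Terminal value at year 3: TV = D_3×(1+g_2)/(r−g_2) = 1475.54388/0.055 = 26828.07063
P_0 = D_1/(1+r)^1 + D_2/(1+r)^2 + D_3/(1+r)^3 + TV/(1+r)^3
    = 1062.89617 + 1065.80026 + 1068.71229 + 20266.67116 = 23464.07988

€23464.08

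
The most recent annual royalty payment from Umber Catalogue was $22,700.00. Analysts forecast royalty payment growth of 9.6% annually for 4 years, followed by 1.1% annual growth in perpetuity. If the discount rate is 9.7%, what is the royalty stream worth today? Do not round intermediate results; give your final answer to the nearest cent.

D_1 = 24879.20000
D_2 = 27267.60320
D_3 = 29885.29311
D_4 = 32754.28125
Terminal value at year 4: TV = D_4×(1+g_2)/(r−g_2) = 33114.57834/0.086 = 385053.23650
P_0 = D_1/(1+r)^1 + D_2/(1+r)^2 + D_3/(1+r)^3 + D_4/(1+r)^4 + TV/(1+r)^4
    = 22679.30720 + 22658.63327 + 22637.97818 + 22617.34192 + 265885.26368 = 356478.52424

$356478.52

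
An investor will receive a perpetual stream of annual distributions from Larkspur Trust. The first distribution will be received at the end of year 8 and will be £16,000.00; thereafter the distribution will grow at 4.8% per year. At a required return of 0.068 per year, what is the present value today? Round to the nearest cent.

£504767.31

Value at end of year 7: C₁ / (r − g) = £16,000.00 / (0.068 − 0.048) = £800,000.0000
Discount to today: PV = £800,000.0000 / (1 + 0.068)^7 = £800,000.0000 / 1.584889 = £504,767.31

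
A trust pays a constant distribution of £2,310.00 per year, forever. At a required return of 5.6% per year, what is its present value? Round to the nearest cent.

£41250.00

Level perpetuity: PV = C / r = £2,310.00 / 0.056 = £41,250.00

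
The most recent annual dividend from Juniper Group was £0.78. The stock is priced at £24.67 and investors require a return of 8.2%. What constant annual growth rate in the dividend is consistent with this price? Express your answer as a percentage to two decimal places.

4.88%

P = D₀(1+g)/(r−g) ⇒ P(r−g) = D₀(1+g) ⇒ g(P+D₀) = P·r − D₀
g = (P·r − D₀)/(P + D₀) = (£24.67×0.082 − £0.78) / (£24.67 + £0.78) = 0.048839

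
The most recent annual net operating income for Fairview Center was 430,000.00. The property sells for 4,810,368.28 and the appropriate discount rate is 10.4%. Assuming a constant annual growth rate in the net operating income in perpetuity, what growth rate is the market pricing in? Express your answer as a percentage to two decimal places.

1.34%

P = D₀(1+g)/(r−g) ⇒ P(r−g) = D₀(1+g) ⇒ g(P+D₀) = P·r − D₀
g = (P·r − D₀)/(P + D₀) = (4,810,368.28×0.104 − 430,000.00) / (4,810,368.28 + 430,000.00) = 0.013411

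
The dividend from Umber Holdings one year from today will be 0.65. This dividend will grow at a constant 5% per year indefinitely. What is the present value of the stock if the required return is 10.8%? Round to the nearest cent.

11.21

Growing perpetuity: P = D₁ / (r − g) = 0.6500 / (0.108 − 0.05) = 11.21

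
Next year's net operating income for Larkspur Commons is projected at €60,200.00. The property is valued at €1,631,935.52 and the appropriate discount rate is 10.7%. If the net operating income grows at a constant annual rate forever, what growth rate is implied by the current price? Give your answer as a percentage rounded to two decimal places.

P = D₁/(r−g) ⇒ g = r − D₁/P = 0.107 − €60,200.00/€1,631,935.52 = 0.070111

7.01%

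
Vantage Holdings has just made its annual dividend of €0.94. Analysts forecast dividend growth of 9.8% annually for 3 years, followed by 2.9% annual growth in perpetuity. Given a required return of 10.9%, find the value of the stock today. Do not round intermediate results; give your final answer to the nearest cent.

€14.50

D_1 = 1.03212
D_2 = 1.13327
D_3 = 1.24433
Terminal value at year 3: TV = D_3×(1+g_2)/(r−g_2) = 1.28041/0.08 = 16.00517
P_0 = D_1/(1+r)^1 + D_2/(1+r)^2 + D_3/(1+r)^3 + TV/(1+r)^3
    = 0.93068 + 0.92145 + 0.91231 + 11.73453 = 14.49895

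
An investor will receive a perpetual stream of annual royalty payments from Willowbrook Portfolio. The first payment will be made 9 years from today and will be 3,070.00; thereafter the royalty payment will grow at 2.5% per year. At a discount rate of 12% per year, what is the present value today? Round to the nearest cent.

Value at end of year 8: C₁ / (r − g) = 3,070.00 / (0.12 − 0.025) = 32,315.7895
Discount to today: PV = 32,315.7895 / (1 + 0.12)^8 = 32,315.7895 / 2.475963 = 13,051.81

13051.81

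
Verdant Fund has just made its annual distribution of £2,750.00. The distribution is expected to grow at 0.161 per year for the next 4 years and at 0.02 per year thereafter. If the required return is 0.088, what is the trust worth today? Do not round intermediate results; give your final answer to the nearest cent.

D_1 = 3192.75000
D_2 = 3706.78275
D_3 = 4303.57477
D_4 = 4996.45031
Terminal value at year 4: TV = D_4×(1+g_2)/(r−g_2) = 5096.37932/0.068 = 74946.75467
P_0 = D_1/(1+r)^1 + D_2/(1+r)^2 + D_3/(1+r)^3 + D_4/(1+r)^4 + TV/(1+r)^4
    = 2934.51287 + 3131.40573 + 3341.50924 + 3565.70977 + 53485.64659 = 66458.78421

£66458.78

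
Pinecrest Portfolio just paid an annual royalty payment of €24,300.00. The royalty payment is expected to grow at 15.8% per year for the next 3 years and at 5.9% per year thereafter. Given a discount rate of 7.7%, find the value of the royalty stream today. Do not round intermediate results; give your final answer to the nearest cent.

€1861510.99

D_1 = 28139.40000
D_2 = 32585.42520
D_3 = 37733.92238
Terminal value at year 3: TV = D_3×(1+g_2)/(r−g_2) = 39960.22380/0.018 = 2220012.43345
P_0 = D_1/(1+r)^1 + D_2/(1+r)^2 + D_3/(1+r)^3 + TV/(1+r)^3
    = 26127.57660 + 28092.60325 + 30205.41743 + 1777085.39192 = 1861510.98921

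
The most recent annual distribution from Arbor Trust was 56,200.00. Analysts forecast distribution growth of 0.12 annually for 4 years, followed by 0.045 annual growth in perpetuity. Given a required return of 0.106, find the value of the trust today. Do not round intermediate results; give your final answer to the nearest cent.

D_1 = 62944.00000
D_2 = 70497.28000
D_3 = 78956.95360
D_4 = 88431.78803
Terminal value at year 4: TV = D_4×(1+g_2)/(r−g_2) = 92411.21849/0.061 = 1514938.00809
P_0 = D_1/(1+r)^1 + D_2/(1+r)^2 + D_3/(1+r)^3 + D_4/(1+r)^4 + TV/(1+r)^4
    = 56911.39241 + 57631.78978 + 58361.30610 + 59100.05681 + 1012451.79296 = 1244456.33806

1244456.34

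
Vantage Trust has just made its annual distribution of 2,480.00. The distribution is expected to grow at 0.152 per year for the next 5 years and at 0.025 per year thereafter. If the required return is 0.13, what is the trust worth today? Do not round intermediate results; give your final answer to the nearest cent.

D_1 = 2856.96000
D_2 = 3291.21792
D_3 = 3791.48304
D_4 = 4367.78847
D_5 = 5031.69231
Terminal value at year 5: TV = D_5×(1+g_2)/(r−g_2) = 5157.48462/0.105 = 49118.90115
P_0 = D_1/(1+r)^1 + D_2/(1+r)^2 + D_3/(1+r)^3 + D_4/(1+r)^4 + D_5/(1+r)^5 + TV/(1+r)^5
    = 2528.28319 + 2577.50640 + 2627.68794 + 2678.84647 + 2731.00100 + 26659.77165 = 39803.09663

39803.10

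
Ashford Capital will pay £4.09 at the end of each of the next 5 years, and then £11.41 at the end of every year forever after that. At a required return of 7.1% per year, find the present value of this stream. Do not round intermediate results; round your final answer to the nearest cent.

PV of 5-year annuity: £4.09 × [1 − (1+0.071)^−5] / 0.071 = 16.72500
Perpetuity value at year 5: £11.41 / 0.071 = 160.70423
PV of perpetuity: 160.70423 / (1+0.071)^5 = 114.04597
Total PV = 16.72500 + 114.04597 = 130.77097

£130.77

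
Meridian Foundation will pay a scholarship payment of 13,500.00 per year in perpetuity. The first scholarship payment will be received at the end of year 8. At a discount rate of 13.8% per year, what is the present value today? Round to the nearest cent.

Value at end of year 7: C / r = 13,500.00 / 0.138 = 97,826.0870
Discount to today: PV = 97,826.0870 / (1 + 0.138)^7 = 97,826.0870 / 2.471700 = 39,578.46

39578.46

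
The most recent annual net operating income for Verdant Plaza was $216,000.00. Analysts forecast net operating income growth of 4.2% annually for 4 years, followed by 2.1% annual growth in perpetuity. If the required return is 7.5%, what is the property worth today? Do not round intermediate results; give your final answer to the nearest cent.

$4404842.57

D_1 = 225072.00000
D_2 = 234525.02400
D_3 = 244375.07501
D_4 = 254638.82816
Terminal value at year 4: TV = D_4×(1+g_2)/(r−g_2) = 259986.24355/0.054 = 4814560.06573
P_0 = D_1/(1+r)^1 + D_2/(1+r)^2 + D_3/(1+r)^3 + D_4/(1+r)^4 + TV/(1+r)^4
    = 209369.30233 + 202942.15165 + 196712.29955 + 190673.68943 + 3605145.12786 = 4404842.57082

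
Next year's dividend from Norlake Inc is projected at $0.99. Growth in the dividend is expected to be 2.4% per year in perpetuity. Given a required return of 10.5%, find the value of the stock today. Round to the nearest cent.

Growing perpetuity: P = D₁ / (r − g) = $0.9900 / (0.105 − 0.024) = $12.22

$12.22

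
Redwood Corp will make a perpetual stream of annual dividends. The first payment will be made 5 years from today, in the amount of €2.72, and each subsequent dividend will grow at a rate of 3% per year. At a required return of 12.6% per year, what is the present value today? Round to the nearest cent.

Value at end of year 4: C₁ / (r − g) = €2.72 / (0.126 − 0.03) = €28.3333
Discount to today: PV = €28.3333 / (1 + 0.126)^4 = €28.3333 / 1.607510 = €17.63

€17.63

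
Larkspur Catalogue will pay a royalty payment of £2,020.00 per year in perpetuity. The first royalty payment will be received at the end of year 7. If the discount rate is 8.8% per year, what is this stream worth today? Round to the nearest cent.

Value at end of year 6: C / r = £2,020.00 / 0.088 = £22,954.5455
Discount to today: PV = £22,954.5455 / (1 + 0.088)^6 = £22,954.5455 / 1.658721 = £13,838.70

£13838.70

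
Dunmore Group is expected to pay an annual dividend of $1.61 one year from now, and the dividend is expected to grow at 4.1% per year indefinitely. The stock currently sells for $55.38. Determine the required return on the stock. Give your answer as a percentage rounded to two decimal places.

P = D₁/(r − g) ⇒ r = D₁/P + g = $1.6100/$55.38 + 0.041 = 0.029072 + 0.041 = 0.070072

7.01%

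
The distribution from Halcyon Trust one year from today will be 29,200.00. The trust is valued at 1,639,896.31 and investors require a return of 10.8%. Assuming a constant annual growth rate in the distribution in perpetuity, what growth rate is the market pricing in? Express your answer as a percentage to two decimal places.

P = D₁/(r−g) ⇒ g = r − D₁/P = 0.108 − 29,200.00/1,639,896.31 = 0.090194

9.02%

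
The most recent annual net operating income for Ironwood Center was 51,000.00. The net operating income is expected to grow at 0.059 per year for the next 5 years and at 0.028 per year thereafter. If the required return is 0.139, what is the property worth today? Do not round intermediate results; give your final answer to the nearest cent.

534214.83

D_1 = 54009.00000
D_2 = 57195.53100
D_3 = 60570.06733
D_4 = 64143.70130
D_5 = 67928.17968
Terminal value at year 5: TV = D_5×(1+g_2)/(r−g_2) = 69830.16871/0.111 = 629100.61900
P_0 = D_1/(1+r)^1 + D_2/(1+r)^2 + D_3/(1+r)^3 + D_4/(1+r)^4 + D_5/(1+r)^5 + TV/(1+r)^5
    = 47417.91045 + 44087.41630 + 40990.84623 + 38111.77012 + 35434.91181 + 328171.97605 = 534214.83095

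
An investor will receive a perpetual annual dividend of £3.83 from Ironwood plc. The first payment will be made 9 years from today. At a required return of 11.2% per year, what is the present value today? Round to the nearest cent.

Value at end of year 8: C / r = £3.83 / 0.112 = £34.1964
Discount to today: PV = £34.1964 / (1 + 0.112)^8 = £34.1964 / 2.337967 = £14.63

£14.63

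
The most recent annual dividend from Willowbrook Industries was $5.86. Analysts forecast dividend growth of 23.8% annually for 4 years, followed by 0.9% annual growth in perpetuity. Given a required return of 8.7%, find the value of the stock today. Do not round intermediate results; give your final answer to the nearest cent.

D_1 = 7.25468
D_2 = 8.98129
D_3 = 11.11884
D_4 = 13.76513
Terminal value at year 4: TV = D_4×(1+g_2)/(r−g_2) = 13.88901/0.078 = 178.06426
P_0 = D_1/(1+r)^1 + D_2/(1+r)^2 + D_3/(1+r)^3 + D_4/(1+r)^4 + TV/(1+r)^4
    = 6.67404 + 7.60116 + 8.65707 + 9.85966 + 127.54357 = 160.33550

$160.34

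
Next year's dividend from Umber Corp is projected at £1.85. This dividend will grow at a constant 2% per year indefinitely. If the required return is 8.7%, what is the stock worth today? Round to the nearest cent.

£27.61

Growing perpetuity: P = D₁ / (r − g) = £1.8500 / (0.087 − 0.02) = £27.61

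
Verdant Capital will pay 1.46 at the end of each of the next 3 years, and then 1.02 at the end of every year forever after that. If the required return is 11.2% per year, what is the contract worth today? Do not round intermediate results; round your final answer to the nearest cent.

10.18

PV of 3-year annuity: 1.46 × [1 − (1+0.112)^−3] / 0.112 = 3.55545
Perpetuity value at year 3: 1.02 / 0.112 = 9.10714
PV of perpetuity: 9.10714 / (1+0.112)^3 = 6.62320
Total PV = 3.55545 + 6.62320 = 10.17865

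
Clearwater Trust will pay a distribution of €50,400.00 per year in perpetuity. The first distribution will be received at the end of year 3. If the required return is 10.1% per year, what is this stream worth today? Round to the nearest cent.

Value at end of year 2: C / r = €50,400.00 / 0.101 = €499,009.9010
Discount to today: PV = €499,009.9010 / (1 + 0.101)^2 = €499,009.9010 / 1.212201 = €411,656.07

€411656.07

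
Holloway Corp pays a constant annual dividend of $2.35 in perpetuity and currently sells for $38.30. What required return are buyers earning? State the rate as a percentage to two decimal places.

P = C/r ⇒ r = C/P = $2.35/$38.30 = 0.061358

6.14%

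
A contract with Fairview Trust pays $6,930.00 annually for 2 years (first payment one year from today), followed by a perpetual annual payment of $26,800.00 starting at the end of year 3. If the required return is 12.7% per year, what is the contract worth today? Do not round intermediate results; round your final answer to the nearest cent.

$177748.66

PV of 2-year annuity: $6,930.00 × [1 − (1+0.127)^−2] / 0.127 = 11605.20703
Perpetuity value at year 2: $26,800.00 / 0.127 = 211023.62205
PV of perpetuity: 211023.62205 / (1+0.127)^2 = 166143.45633
Total PV = 11605.20703 + 166143.45633 = 177748.66336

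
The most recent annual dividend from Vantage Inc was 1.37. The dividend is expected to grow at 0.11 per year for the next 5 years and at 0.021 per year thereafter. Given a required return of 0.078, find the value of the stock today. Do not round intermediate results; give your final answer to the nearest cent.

35.89

D_1 = 1.52070
D_2 = 1.68798
D_3 = 1.87365
D_4 = 2.07976
D_5 = 2.30853
Terminal value at year 5: TV = D_5×(1+g_2)/(r−g_2) = 2.35701/0.057 = 41.35103
P_0 = D_1/(1+r)^1 + D_2/(1+r)^2 + D_3/(1+r)^3 + D_4/(1+r)^4 + D_5/(1+r)^5 + TV/(1+r)^5
    = 1.41067 + 1.45254 + 1.49566 + 1.54006 + 1.58578 + 28.40485 = 35.88956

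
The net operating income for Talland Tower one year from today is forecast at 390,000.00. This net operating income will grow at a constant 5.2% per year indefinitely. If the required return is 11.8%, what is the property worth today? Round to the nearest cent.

Growing perpetuity: P = D₁ / (r − g) = 390,000.0000 / (0.118 − 0.052) = 5,909,090.91

5909090.91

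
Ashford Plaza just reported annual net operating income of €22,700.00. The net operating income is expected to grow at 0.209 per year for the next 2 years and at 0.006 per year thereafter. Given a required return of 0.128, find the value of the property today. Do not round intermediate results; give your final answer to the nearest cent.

D_1 = 27444.30000
D_2 = 33180.15870
Terminal value at year 2: TV = D_2×(1+g_2)/(r−g_2) = 33379.23965/0.122 = 273600.32502
P_0 = D_1/(1+r)^1 + D_2/(1+r)^2 + TV/(1+r)^2
    = 24330.05319 + 26077.15807 + 215029.68052 = 265436.89179

€265436.89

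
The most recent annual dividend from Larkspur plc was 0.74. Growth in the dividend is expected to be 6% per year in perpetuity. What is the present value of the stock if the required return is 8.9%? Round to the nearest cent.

27.05

D₁ = D₀ × (1 + g) = 0.74 × 1.06 = 0.7844
Growing perpetuity: P = D₁ / (r − g) = 0.7844 / (0.089 − 0.06) = 27.05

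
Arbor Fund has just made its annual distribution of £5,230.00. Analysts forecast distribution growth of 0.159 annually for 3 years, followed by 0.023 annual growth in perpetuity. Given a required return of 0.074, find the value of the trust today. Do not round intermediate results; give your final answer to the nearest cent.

£150146.36

D_1 = 6061.57000
D_2 = 7025.35963
D_3 = 8142.39181
Terminal value at year 3: TV = D_3×(1+g_2)/(r−g_2) = 8329.66682/0.051 = 163326.80045
P_0 = D_1/(1+r)^1 + D_2/(1+r)^2 + D_3/(1+r)^3 + TV/(1+r)^3
    = 5643.91993 + 6090.59888 + 6572.62951 + 131839.21555 = 150146.36386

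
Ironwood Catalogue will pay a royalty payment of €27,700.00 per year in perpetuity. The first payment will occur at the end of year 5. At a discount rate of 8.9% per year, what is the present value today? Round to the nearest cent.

Value at end of year 4: C / r = €27,700.00 / 0.089 = €311,235.9551
Discount to today: PV = €311,235.9551 / (1 + 0.089)^4 = €311,235.9551 / 1.406409 = €221,298.38

€221298.38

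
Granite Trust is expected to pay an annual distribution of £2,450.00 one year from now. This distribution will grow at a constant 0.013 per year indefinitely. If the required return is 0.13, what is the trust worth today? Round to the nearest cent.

£20940.17

Growing perpetuity: P = D₁ / (r − g) = £2,450.0000 / (0.13 − 0.013) = £20,940.17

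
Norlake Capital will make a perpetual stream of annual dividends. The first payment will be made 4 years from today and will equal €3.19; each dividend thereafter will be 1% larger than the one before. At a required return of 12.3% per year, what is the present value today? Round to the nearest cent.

€19.93

Value at end of year 3: C₁ / (r − g) = €3.19 / (0.123 − 0.01) = €28.2301
Discount to today: PV = €28.2301 / (1 + 0.123)^3 = €28.2301 / 1.416248 = €19.93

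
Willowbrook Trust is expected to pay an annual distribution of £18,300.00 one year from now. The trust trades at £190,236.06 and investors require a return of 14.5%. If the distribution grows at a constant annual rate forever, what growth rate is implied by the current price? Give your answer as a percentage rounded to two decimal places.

P = D₁/(r−g) ⇒ g = r − D₁/P = 0.145 − £18,300.00/£190,236.06 = 0.048804

4.88%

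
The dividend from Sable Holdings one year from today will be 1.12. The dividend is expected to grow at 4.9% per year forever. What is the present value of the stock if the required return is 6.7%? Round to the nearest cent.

Growing perpetuity: P = D₁ / (r − g) = 1.1200 / (0.067 − 0.049) = 62.22

62.22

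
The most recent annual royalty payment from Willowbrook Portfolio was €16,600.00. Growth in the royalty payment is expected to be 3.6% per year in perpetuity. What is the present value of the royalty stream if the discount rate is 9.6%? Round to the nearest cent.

€286626.67

D₁ = D₀ × (1 + g) = €16,600.00 × 1.036 = €17,197.6000
Growing perpetuity: P = D₁ / (r − g) = €17,197.6000 / (0.096 − 0.036) = €286,626.67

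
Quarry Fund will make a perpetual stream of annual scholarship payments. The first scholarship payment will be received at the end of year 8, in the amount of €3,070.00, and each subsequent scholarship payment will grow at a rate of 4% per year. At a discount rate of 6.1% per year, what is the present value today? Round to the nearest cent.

Value at end of year 7: C₁ / (r − g) = €3,070.00 / (0.061 − 0.04) = €146,190.4762
Discount to today: PV = €146,190.4762 / (1 + 0.061)^7 = €146,190.4762 / 1.513588 = €96,585.38

€96585.38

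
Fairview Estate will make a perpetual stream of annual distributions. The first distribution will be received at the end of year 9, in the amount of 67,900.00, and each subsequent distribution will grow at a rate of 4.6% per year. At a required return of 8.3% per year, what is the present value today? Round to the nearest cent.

Value at end of year 8: C₁ / (r − g) = 67,900.00 / (0.083 − 0.046) = 1,835,135.1351
Discount to today: PV = 1,835,135.1351 / (1 + 0.083)^8 = 1,835,135.1351 / 1.892464 = 969,706.70

969706.70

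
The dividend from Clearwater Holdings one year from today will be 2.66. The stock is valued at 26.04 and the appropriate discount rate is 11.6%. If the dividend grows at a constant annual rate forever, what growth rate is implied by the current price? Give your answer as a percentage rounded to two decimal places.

P = D₁/(r−g) ⇒ g = r − D₁/P = 0.116 − 2.66/26.04 = 0.013849

1.38%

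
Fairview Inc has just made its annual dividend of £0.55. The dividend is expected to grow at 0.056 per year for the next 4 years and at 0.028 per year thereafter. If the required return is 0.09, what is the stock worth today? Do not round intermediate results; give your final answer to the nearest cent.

D_1 = 0.58080
D_2 = 0.61332
D_3 = 0.64767
D_4 = 0.68394
Terminal value at year 4: TV = D_4×(1+g_2)/(r−g_2) = 0.70309/0.062 = 11.34018
P_0 = D_1/(1+r)^1 + D_2/(1+r)^2 + D_3/(1+r)^3 + D_4/(1+r)^4 + TV/(1+r)^4
    = 0.53284 + 0.51622 + 0.50012 + 0.48452 + 8.03367 = 10.06738

£10.07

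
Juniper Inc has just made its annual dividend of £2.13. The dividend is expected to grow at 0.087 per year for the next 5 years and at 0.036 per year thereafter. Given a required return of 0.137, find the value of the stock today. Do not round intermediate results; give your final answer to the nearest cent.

D_1 = 2.31531
D_2 = 2.51674
D_3 = 2.73570
D_4 = 2.97370
D_5 = 3.23242
Terminal value at year 5: TV = D_5×(1+g_2)/(r−g_2) = 3.34878/0.101 = 33.15627
P_0 = D_1/(1+r)^1 + D_2/(1+r)^2 + D_3/(1+r)^3 + D_4/(1+r)^4 + D_5/(1+r)^5 + TV/(1+r)^5
    = 2.03633 + 1.94678 + 1.86117 + 1.77933 + 1.70108 + 17.44871 = 26.77341

£26.77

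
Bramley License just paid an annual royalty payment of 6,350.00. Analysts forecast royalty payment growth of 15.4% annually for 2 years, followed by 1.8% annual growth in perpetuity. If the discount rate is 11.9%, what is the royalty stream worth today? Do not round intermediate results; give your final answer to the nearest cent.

D_1 = 7327.90000
D_2 = 8456.39660
Terminal value at year 2: TV = D_2×(1+g_2)/(r−g_2) = 8608.61174/0.101 = 85233.77959
P_0 = D_1/(1+r)^1 + D_2/(1+r)^2 + TV/(1+r)^2
    = 6548.61483 + 6753.44193 + 68069.34539 = 81371.40215

81371.40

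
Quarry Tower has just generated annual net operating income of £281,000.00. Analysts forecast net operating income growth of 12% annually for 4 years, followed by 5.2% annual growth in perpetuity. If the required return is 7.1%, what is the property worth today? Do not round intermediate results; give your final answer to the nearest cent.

D_1 = 314720.00000
D_2 = 352486.40000
D_3 = 394784.76800
D_4 = 442158.94016
Terminal value at year 4: TV = D_4×(1+g_2)/(r−g_2) = 465151.20505/0.019 = 24481642.37096
P_0 = D_1/(1+r)^1 + D_2/(1+r)^2 + D_3/(1+r)^3 + D_4/(1+r)^4 + TV/(1+r)^4
    = 293856.20915 + 307300.61088 + 321360.11595 + 336062.86635 + 18607270.28432 = 19865850.08665

£19865850.09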